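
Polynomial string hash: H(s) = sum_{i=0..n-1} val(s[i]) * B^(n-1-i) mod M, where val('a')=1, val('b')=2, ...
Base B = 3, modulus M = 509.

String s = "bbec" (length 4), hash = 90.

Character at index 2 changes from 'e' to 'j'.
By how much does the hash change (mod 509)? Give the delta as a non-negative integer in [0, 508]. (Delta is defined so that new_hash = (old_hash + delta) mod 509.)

Answer: 15

Derivation:
Delta formula: (val(new) - val(old)) * B^(n-1-k) mod M
  val('j') - val('e') = 10 - 5 = 5
  B^(n-1-k) = 3^1 mod 509 = 3
  Delta = 5 * 3 mod 509 = 15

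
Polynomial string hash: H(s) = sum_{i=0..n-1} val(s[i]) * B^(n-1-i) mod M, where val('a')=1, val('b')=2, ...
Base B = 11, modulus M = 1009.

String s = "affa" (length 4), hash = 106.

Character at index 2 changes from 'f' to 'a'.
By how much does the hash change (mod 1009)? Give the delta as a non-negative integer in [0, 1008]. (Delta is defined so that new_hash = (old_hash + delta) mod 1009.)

Answer: 954

Derivation:
Delta formula: (val(new) - val(old)) * B^(n-1-k) mod M
  val('a') - val('f') = 1 - 6 = -5
  B^(n-1-k) = 11^1 mod 1009 = 11
  Delta = -5 * 11 mod 1009 = 954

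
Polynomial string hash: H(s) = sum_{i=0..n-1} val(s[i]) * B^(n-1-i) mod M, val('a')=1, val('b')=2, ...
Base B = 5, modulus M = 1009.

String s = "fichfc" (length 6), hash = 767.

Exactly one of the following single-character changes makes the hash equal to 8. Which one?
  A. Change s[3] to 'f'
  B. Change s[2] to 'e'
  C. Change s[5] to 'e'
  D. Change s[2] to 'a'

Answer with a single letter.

Option A: s[3]='h'->'f', delta=(6-8)*5^2 mod 1009 = 959, hash=767+959 mod 1009 = 717
Option B: s[2]='c'->'e', delta=(5-3)*5^3 mod 1009 = 250, hash=767+250 mod 1009 = 8 <-- target
Option C: s[5]='c'->'e', delta=(5-3)*5^0 mod 1009 = 2, hash=767+2 mod 1009 = 769
Option D: s[2]='c'->'a', delta=(1-3)*5^3 mod 1009 = 759, hash=767+759 mod 1009 = 517

Answer: B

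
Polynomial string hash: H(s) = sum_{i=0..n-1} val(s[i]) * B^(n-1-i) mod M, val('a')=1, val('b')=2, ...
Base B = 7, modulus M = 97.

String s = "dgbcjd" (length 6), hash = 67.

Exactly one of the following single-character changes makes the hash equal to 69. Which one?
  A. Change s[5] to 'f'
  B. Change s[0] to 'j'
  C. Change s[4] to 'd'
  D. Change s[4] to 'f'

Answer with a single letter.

Option A: s[5]='d'->'f', delta=(6-4)*7^0 mod 97 = 2, hash=67+2 mod 97 = 69 <-- target
Option B: s[0]='d'->'j', delta=(10-4)*7^5 mod 97 = 59, hash=67+59 mod 97 = 29
Option C: s[4]='j'->'d', delta=(4-10)*7^1 mod 97 = 55, hash=67+55 mod 97 = 25
Option D: s[4]='j'->'f', delta=(6-10)*7^1 mod 97 = 69, hash=67+69 mod 97 = 39

Answer: A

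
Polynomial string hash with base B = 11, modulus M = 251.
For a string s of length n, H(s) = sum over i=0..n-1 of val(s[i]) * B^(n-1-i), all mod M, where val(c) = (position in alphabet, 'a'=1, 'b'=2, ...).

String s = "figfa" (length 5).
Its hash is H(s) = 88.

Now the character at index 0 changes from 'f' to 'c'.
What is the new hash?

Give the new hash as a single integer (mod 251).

Answer: 90

Derivation:
val('f') = 6, val('c') = 3
Position k = 0, exponent = n-1-k = 4
B^4 mod M = 11^4 mod 251 = 83
Delta = (3 - 6) * 83 mod 251 = 2
New hash = (88 + 2) mod 251 = 90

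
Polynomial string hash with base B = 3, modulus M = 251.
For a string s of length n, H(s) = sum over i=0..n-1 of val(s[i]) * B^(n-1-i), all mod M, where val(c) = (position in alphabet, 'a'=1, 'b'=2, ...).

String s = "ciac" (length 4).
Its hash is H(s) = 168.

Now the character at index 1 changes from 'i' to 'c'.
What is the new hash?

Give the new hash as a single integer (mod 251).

val('i') = 9, val('c') = 3
Position k = 1, exponent = n-1-k = 2
B^2 mod M = 3^2 mod 251 = 9
Delta = (3 - 9) * 9 mod 251 = 197
New hash = (168 + 197) mod 251 = 114

Answer: 114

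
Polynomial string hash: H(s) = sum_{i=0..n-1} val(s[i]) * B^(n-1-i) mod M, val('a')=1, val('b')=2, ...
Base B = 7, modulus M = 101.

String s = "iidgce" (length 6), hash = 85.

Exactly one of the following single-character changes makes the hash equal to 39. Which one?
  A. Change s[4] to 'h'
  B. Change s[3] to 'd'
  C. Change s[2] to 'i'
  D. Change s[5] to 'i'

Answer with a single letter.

Option A: s[4]='c'->'h', delta=(8-3)*7^1 mod 101 = 35, hash=85+35 mod 101 = 19
Option B: s[3]='g'->'d', delta=(4-7)*7^2 mod 101 = 55, hash=85+55 mod 101 = 39 <-- target
Option C: s[2]='d'->'i', delta=(9-4)*7^3 mod 101 = 99, hash=85+99 mod 101 = 83
Option D: s[5]='e'->'i', delta=(9-5)*7^0 mod 101 = 4, hash=85+4 mod 101 = 89

Answer: B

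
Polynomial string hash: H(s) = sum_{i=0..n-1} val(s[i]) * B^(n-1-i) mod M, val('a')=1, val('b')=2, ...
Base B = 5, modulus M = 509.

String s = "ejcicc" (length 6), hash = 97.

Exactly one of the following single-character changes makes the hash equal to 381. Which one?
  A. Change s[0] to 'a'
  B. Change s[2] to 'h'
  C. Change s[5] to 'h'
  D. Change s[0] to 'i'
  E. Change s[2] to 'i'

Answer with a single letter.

Option A: s[0]='e'->'a', delta=(1-5)*5^5 mod 509 = 225, hash=97+225 mod 509 = 322
Option B: s[2]='c'->'h', delta=(8-3)*5^3 mod 509 = 116, hash=97+116 mod 509 = 213
Option C: s[5]='c'->'h', delta=(8-3)*5^0 mod 509 = 5, hash=97+5 mod 509 = 102
Option D: s[0]='e'->'i', delta=(9-5)*5^5 mod 509 = 284, hash=97+284 mod 509 = 381 <-- target
Option E: s[2]='c'->'i', delta=(9-3)*5^3 mod 509 = 241, hash=97+241 mod 509 = 338

Answer: D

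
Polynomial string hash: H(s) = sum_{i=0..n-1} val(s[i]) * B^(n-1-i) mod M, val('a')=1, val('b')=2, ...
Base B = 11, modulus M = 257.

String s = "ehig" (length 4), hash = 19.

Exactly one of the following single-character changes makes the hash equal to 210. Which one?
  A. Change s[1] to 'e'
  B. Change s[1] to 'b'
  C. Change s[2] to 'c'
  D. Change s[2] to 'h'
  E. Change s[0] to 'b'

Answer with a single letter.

Option A: s[1]='h'->'e', delta=(5-8)*11^2 mod 257 = 151, hash=19+151 mod 257 = 170
Option B: s[1]='h'->'b', delta=(2-8)*11^2 mod 257 = 45, hash=19+45 mod 257 = 64
Option C: s[2]='i'->'c', delta=(3-9)*11^1 mod 257 = 191, hash=19+191 mod 257 = 210 <-- target
Option D: s[2]='i'->'h', delta=(8-9)*11^1 mod 257 = 246, hash=19+246 mod 257 = 8
Option E: s[0]='e'->'b', delta=(2-5)*11^3 mod 257 = 119, hash=19+119 mod 257 = 138

Answer: C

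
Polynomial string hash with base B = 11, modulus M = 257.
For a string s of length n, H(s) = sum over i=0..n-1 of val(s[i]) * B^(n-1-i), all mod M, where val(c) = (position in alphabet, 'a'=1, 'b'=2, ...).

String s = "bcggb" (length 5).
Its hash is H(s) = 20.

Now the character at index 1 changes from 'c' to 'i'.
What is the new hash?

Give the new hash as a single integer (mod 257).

Answer: 39

Derivation:
val('c') = 3, val('i') = 9
Position k = 1, exponent = n-1-k = 3
B^3 mod M = 11^3 mod 257 = 46
Delta = (9 - 3) * 46 mod 257 = 19
New hash = (20 + 19) mod 257 = 39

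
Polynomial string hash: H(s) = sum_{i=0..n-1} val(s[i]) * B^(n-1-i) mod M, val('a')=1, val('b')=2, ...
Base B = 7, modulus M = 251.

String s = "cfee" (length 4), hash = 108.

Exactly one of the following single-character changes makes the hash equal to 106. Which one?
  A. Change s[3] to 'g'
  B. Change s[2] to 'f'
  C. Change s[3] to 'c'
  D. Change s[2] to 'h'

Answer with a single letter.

Option A: s[3]='e'->'g', delta=(7-5)*7^0 mod 251 = 2, hash=108+2 mod 251 = 110
Option B: s[2]='e'->'f', delta=(6-5)*7^1 mod 251 = 7, hash=108+7 mod 251 = 115
Option C: s[3]='e'->'c', delta=(3-5)*7^0 mod 251 = 249, hash=108+249 mod 251 = 106 <-- target
Option D: s[2]='e'->'h', delta=(8-5)*7^1 mod 251 = 21, hash=108+21 mod 251 = 129

Answer: C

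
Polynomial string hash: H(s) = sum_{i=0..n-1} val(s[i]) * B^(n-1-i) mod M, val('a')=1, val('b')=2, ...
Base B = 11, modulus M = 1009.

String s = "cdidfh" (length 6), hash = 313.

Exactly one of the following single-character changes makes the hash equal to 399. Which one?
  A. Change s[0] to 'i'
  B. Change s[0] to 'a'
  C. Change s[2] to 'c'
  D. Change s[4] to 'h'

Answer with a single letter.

Option A: s[0]='c'->'i', delta=(9-3)*11^5 mod 1009 = 693, hash=313+693 mod 1009 = 1006
Option B: s[0]='c'->'a', delta=(1-3)*11^5 mod 1009 = 778, hash=313+778 mod 1009 = 82
Option C: s[2]='i'->'c', delta=(3-9)*11^3 mod 1009 = 86, hash=313+86 mod 1009 = 399 <-- target
Option D: s[4]='f'->'h', delta=(8-6)*11^1 mod 1009 = 22, hash=313+22 mod 1009 = 335

Answer: C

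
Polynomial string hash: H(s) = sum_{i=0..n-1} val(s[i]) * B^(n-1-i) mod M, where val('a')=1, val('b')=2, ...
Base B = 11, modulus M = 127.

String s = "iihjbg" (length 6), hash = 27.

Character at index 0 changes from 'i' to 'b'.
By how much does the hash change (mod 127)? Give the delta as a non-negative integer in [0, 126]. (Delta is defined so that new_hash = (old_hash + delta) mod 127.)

Delta formula: (val(new) - val(old)) * B^(n-1-k) mod M
  val('b') - val('i') = 2 - 9 = -7
  B^(n-1-k) = 11^5 mod 127 = 15
  Delta = -7 * 15 mod 127 = 22

Answer: 22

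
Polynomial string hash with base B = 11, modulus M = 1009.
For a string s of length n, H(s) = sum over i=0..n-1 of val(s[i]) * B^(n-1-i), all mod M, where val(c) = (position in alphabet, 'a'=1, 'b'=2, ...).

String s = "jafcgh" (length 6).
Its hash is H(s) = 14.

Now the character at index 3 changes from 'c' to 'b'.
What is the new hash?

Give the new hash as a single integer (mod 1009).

Answer: 902

Derivation:
val('c') = 3, val('b') = 2
Position k = 3, exponent = n-1-k = 2
B^2 mod M = 11^2 mod 1009 = 121
Delta = (2 - 3) * 121 mod 1009 = 888
New hash = (14 + 888) mod 1009 = 902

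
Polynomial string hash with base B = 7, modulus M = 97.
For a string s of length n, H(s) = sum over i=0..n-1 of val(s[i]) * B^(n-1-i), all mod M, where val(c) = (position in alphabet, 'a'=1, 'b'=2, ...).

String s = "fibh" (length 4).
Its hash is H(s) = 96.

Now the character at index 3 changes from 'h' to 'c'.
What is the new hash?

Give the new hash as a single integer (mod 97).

val('h') = 8, val('c') = 3
Position k = 3, exponent = n-1-k = 0
B^0 mod M = 7^0 mod 97 = 1
Delta = (3 - 8) * 1 mod 97 = 92
New hash = (96 + 92) mod 97 = 91

Answer: 91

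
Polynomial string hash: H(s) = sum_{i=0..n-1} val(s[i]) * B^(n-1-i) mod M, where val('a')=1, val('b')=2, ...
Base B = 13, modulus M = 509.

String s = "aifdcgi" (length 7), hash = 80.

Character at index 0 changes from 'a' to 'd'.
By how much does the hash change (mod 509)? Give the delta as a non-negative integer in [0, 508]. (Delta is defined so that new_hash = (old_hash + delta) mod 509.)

Answer: 395

Derivation:
Delta formula: (val(new) - val(old)) * B^(n-1-k) mod M
  val('d') - val('a') = 4 - 1 = 3
  B^(n-1-k) = 13^6 mod 509 = 471
  Delta = 3 * 471 mod 509 = 395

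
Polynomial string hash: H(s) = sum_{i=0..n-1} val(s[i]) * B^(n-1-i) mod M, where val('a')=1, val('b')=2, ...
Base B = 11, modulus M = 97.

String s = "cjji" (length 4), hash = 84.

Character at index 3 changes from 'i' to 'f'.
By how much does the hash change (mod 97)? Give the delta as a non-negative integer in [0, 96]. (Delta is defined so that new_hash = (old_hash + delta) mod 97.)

Delta formula: (val(new) - val(old)) * B^(n-1-k) mod M
  val('f') - val('i') = 6 - 9 = -3
  B^(n-1-k) = 11^0 mod 97 = 1
  Delta = -3 * 1 mod 97 = 94

Answer: 94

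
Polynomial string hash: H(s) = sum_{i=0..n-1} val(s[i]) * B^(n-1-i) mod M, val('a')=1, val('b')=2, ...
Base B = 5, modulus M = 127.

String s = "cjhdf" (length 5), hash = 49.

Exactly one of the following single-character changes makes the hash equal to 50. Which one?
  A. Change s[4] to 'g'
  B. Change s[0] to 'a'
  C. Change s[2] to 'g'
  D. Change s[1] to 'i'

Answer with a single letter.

Option A: s[4]='f'->'g', delta=(7-6)*5^0 mod 127 = 1, hash=49+1 mod 127 = 50 <-- target
Option B: s[0]='c'->'a', delta=(1-3)*5^4 mod 127 = 20, hash=49+20 mod 127 = 69
Option C: s[2]='h'->'g', delta=(7-8)*5^2 mod 127 = 102, hash=49+102 mod 127 = 24
Option D: s[1]='j'->'i', delta=(9-10)*5^3 mod 127 = 2, hash=49+2 mod 127 = 51

Answer: A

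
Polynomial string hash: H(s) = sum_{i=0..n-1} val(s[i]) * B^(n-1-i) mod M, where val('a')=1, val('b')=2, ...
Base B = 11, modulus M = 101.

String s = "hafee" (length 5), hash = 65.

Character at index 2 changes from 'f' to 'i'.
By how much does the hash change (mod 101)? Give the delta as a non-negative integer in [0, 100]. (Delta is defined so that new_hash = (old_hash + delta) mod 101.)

Answer: 60

Derivation:
Delta formula: (val(new) - val(old)) * B^(n-1-k) mod M
  val('i') - val('f') = 9 - 6 = 3
  B^(n-1-k) = 11^2 mod 101 = 20
  Delta = 3 * 20 mod 101 = 60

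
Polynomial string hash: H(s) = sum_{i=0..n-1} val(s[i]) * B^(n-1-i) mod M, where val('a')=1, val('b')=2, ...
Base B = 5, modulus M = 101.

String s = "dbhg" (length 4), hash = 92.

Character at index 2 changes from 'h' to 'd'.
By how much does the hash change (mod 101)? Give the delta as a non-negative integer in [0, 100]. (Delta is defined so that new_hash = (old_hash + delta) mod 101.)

Delta formula: (val(new) - val(old)) * B^(n-1-k) mod M
  val('d') - val('h') = 4 - 8 = -4
  B^(n-1-k) = 5^1 mod 101 = 5
  Delta = -4 * 5 mod 101 = 81

Answer: 81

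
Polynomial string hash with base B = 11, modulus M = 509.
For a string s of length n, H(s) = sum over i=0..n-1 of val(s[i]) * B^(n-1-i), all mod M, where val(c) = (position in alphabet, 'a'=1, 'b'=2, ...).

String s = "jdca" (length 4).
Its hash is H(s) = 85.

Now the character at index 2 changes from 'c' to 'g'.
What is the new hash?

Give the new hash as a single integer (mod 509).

val('c') = 3, val('g') = 7
Position k = 2, exponent = n-1-k = 1
B^1 mod M = 11^1 mod 509 = 11
Delta = (7 - 3) * 11 mod 509 = 44
New hash = (85 + 44) mod 509 = 129

Answer: 129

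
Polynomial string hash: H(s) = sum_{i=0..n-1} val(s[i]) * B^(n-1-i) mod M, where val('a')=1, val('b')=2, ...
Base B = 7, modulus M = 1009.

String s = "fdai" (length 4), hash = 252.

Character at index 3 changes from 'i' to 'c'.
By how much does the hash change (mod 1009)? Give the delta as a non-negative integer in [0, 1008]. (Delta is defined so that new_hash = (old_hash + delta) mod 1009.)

Delta formula: (val(new) - val(old)) * B^(n-1-k) mod M
  val('c') - val('i') = 3 - 9 = -6
  B^(n-1-k) = 7^0 mod 1009 = 1
  Delta = -6 * 1 mod 1009 = 1003

Answer: 1003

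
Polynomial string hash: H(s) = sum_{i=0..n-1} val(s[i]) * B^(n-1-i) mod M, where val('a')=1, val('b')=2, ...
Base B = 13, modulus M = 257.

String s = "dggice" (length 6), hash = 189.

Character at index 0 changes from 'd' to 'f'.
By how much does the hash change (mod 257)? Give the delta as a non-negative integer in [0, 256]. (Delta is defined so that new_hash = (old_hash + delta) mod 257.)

Delta formula: (val(new) - val(old)) * B^(n-1-k) mod M
  val('f') - val('d') = 6 - 4 = 2
  B^(n-1-k) = 13^5 mod 257 = 185
  Delta = 2 * 185 mod 257 = 113

Answer: 113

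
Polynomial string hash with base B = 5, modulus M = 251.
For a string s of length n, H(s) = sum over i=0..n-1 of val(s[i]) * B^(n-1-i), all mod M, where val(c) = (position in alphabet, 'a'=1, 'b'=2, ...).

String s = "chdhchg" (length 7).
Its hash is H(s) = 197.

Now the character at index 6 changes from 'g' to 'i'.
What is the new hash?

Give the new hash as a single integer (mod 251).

val('g') = 7, val('i') = 9
Position k = 6, exponent = n-1-k = 0
B^0 mod M = 5^0 mod 251 = 1
Delta = (9 - 7) * 1 mod 251 = 2
New hash = (197 + 2) mod 251 = 199

Answer: 199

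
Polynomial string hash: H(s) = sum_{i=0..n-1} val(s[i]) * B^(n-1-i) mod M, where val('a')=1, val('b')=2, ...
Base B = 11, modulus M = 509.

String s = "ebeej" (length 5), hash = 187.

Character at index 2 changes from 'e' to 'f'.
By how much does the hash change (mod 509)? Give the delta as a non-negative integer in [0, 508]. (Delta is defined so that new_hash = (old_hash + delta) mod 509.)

Delta formula: (val(new) - val(old)) * B^(n-1-k) mod M
  val('f') - val('e') = 6 - 5 = 1
  B^(n-1-k) = 11^2 mod 509 = 121
  Delta = 1 * 121 mod 509 = 121

Answer: 121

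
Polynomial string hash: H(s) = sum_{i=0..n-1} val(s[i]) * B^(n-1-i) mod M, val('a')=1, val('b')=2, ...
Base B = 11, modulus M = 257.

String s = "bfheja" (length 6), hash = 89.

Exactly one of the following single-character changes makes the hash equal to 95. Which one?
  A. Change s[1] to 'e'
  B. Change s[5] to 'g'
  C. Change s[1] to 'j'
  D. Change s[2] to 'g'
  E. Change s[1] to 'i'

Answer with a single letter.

Answer: B

Derivation:
Option A: s[1]='f'->'e', delta=(5-6)*11^4 mod 257 = 8, hash=89+8 mod 257 = 97
Option B: s[5]='a'->'g', delta=(7-1)*11^0 mod 257 = 6, hash=89+6 mod 257 = 95 <-- target
Option C: s[1]='f'->'j', delta=(10-6)*11^4 mod 257 = 225, hash=89+225 mod 257 = 57
Option D: s[2]='h'->'g', delta=(7-8)*11^3 mod 257 = 211, hash=89+211 mod 257 = 43
Option E: s[1]='f'->'i', delta=(9-6)*11^4 mod 257 = 233, hash=89+233 mod 257 = 65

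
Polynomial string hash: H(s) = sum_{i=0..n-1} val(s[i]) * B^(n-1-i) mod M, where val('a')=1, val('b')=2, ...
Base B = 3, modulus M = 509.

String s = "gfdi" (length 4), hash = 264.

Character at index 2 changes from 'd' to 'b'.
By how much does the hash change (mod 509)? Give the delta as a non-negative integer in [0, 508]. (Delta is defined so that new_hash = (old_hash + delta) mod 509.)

Answer: 503

Derivation:
Delta formula: (val(new) - val(old)) * B^(n-1-k) mod M
  val('b') - val('d') = 2 - 4 = -2
  B^(n-1-k) = 3^1 mod 509 = 3
  Delta = -2 * 3 mod 509 = 503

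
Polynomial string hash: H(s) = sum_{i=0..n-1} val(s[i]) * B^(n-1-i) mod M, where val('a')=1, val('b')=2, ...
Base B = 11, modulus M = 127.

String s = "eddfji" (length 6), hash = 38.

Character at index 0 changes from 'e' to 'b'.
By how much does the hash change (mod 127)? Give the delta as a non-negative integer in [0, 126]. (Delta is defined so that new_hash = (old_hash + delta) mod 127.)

Answer: 82

Derivation:
Delta formula: (val(new) - val(old)) * B^(n-1-k) mod M
  val('b') - val('e') = 2 - 5 = -3
  B^(n-1-k) = 11^5 mod 127 = 15
  Delta = -3 * 15 mod 127 = 82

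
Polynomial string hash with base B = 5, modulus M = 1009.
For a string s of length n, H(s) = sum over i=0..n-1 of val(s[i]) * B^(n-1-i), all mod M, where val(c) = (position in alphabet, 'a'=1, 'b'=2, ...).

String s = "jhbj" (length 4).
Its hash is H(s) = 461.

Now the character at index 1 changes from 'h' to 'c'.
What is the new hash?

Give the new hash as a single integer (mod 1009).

Answer: 336

Derivation:
val('h') = 8, val('c') = 3
Position k = 1, exponent = n-1-k = 2
B^2 mod M = 5^2 mod 1009 = 25
Delta = (3 - 8) * 25 mod 1009 = 884
New hash = (461 + 884) mod 1009 = 336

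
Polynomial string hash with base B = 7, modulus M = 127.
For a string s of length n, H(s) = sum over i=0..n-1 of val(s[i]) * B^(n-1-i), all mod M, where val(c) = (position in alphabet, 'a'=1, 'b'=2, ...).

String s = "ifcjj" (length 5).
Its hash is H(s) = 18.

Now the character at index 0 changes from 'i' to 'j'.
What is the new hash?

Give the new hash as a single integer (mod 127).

Answer: 6

Derivation:
val('i') = 9, val('j') = 10
Position k = 0, exponent = n-1-k = 4
B^4 mod M = 7^4 mod 127 = 115
Delta = (10 - 9) * 115 mod 127 = 115
New hash = (18 + 115) mod 127 = 6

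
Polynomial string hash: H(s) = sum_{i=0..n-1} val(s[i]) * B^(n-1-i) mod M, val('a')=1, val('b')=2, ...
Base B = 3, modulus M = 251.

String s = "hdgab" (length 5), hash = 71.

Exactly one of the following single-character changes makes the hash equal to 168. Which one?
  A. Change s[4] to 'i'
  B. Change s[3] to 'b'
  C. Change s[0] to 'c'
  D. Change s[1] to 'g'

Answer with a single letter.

Option A: s[4]='b'->'i', delta=(9-2)*3^0 mod 251 = 7, hash=71+7 mod 251 = 78
Option B: s[3]='a'->'b', delta=(2-1)*3^1 mod 251 = 3, hash=71+3 mod 251 = 74
Option C: s[0]='h'->'c', delta=(3-8)*3^4 mod 251 = 97, hash=71+97 mod 251 = 168 <-- target
Option D: s[1]='d'->'g', delta=(7-4)*3^3 mod 251 = 81, hash=71+81 mod 251 = 152

Answer: C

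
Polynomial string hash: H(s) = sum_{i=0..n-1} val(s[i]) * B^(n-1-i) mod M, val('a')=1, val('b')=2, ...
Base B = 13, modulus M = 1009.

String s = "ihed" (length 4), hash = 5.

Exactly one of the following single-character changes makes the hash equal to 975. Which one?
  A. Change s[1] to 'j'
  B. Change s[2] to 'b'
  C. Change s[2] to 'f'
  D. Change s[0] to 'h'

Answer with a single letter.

Option A: s[1]='h'->'j', delta=(10-8)*13^2 mod 1009 = 338, hash=5+338 mod 1009 = 343
Option B: s[2]='e'->'b', delta=(2-5)*13^1 mod 1009 = 970, hash=5+970 mod 1009 = 975 <-- target
Option C: s[2]='e'->'f', delta=(6-5)*13^1 mod 1009 = 13, hash=5+13 mod 1009 = 18
Option D: s[0]='i'->'h', delta=(8-9)*13^3 mod 1009 = 830, hash=5+830 mod 1009 = 835

Answer: B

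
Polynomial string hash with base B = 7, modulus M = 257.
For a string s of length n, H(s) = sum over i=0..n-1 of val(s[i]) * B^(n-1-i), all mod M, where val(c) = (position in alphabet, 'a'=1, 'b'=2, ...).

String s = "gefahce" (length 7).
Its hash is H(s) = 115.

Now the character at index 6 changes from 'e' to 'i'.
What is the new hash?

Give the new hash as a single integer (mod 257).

val('e') = 5, val('i') = 9
Position k = 6, exponent = n-1-k = 0
B^0 mod M = 7^0 mod 257 = 1
Delta = (9 - 5) * 1 mod 257 = 4
New hash = (115 + 4) mod 257 = 119

Answer: 119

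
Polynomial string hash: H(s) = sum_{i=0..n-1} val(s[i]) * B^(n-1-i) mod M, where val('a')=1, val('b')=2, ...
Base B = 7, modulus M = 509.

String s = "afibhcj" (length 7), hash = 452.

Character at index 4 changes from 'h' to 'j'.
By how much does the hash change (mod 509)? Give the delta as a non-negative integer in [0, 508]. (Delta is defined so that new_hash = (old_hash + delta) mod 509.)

Delta formula: (val(new) - val(old)) * B^(n-1-k) mod M
  val('j') - val('h') = 10 - 8 = 2
  B^(n-1-k) = 7^2 mod 509 = 49
  Delta = 2 * 49 mod 509 = 98

Answer: 98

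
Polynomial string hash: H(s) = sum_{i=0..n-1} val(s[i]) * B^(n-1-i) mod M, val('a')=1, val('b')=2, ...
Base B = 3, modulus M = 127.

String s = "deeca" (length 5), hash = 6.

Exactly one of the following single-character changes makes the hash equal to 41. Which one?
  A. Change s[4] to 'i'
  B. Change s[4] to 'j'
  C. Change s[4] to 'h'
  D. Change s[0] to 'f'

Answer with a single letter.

Option A: s[4]='a'->'i', delta=(9-1)*3^0 mod 127 = 8, hash=6+8 mod 127 = 14
Option B: s[4]='a'->'j', delta=(10-1)*3^0 mod 127 = 9, hash=6+9 mod 127 = 15
Option C: s[4]='a'->'h', delta=(8-1)*3^0 mod 127 = 7, hash=6+7 mod 127 = 13
Option D: s[0]='d'->'f', delta=(6-4)*3^4 mod 127 = 35, hash=6+35 mod 127 = 41 <-- target

Answer: D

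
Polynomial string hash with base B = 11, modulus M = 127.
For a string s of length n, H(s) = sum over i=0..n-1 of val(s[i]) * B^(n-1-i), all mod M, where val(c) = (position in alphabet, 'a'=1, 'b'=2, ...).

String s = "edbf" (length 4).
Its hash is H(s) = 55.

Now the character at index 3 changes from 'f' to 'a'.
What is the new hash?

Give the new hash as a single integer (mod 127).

Answer: 50

Derivation:
val('f') = 6, val('a') = 1
Position k = 3, exponent = n-1-k = 0
B^0 mod M = 11^0 mod 127 = 1
Delta = (1 - 6) * 1 mod 127 = 122
New hash = (55 + 122) mod 127 = 50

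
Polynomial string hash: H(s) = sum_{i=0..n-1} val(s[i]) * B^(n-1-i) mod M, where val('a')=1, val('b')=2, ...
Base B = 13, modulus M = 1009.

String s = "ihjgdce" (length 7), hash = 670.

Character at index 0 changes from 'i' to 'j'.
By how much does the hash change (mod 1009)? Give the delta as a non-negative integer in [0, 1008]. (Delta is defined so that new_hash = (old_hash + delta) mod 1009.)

Answer: 762

Derivation:
Delta formula: (val(new) - val(old)) * B^(n-1-k) mod M
  val('j') - val('i') = 10 - 9 = 1
  B^(n-1-k) = 13^6 mod 1009 = 762
  Delta = 1 * 762 mod 1009 = 762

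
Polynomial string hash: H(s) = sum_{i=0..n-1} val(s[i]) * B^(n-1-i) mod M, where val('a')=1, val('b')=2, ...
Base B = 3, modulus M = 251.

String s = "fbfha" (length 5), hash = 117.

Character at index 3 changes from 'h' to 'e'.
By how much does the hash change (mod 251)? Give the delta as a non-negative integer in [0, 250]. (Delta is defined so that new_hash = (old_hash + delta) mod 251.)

Delta formula: (val(new) - val(old)) * B^(n-1-k) mod M
  val('e') - val('h') = 5 - 8 = -3
  B^(n-1-k) = 3^1 mod 251 = 3
  Delta = -3 * 3 mod 251 = 242

Answer: 242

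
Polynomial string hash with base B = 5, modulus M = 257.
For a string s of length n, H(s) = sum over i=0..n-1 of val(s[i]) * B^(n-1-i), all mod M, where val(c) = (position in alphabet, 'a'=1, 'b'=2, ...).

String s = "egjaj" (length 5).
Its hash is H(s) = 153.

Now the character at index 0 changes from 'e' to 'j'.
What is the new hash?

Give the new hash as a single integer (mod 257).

Answer: 194

Derivation:
val('e') = 5, val('j') = 10
Position k = 0, exponent = n-1-k = 4
B^4 mod M = 5^4 mod 257 = 111
Delta = (10 - 5) * 111 mod 257 = 41
New hash = (153 + 41) mod 257 = 194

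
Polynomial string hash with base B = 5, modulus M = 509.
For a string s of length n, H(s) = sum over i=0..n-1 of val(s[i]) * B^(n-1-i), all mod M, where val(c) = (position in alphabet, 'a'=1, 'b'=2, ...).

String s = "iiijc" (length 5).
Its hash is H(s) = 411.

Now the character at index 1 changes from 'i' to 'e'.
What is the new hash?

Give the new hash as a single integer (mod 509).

Answer: 420

Derivation:
val('i') = 9, val('e') = 5
Position k = 1, exponent = n-1-k = 3
B^3 mod M = 5^3 mod 509 = 125
Delta = (5 - 9) * 125 mod 509 = 9
New hash = (411 + 9) mod 509 = 420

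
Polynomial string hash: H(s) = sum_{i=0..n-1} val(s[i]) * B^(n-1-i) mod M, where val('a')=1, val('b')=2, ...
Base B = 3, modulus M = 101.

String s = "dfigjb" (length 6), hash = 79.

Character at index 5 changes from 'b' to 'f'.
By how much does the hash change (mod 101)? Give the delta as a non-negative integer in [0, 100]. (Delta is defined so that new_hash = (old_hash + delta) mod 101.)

Delta formula: (val(new) - val(old)) * B^(n-1-k) mod M
  val('f') - val('b') = 6 - 2 = 4
  B^(n-1-k) = 3^0 mod 101 = 1
  Delta = 4 * 1 mod 101 = 4

Answer: 4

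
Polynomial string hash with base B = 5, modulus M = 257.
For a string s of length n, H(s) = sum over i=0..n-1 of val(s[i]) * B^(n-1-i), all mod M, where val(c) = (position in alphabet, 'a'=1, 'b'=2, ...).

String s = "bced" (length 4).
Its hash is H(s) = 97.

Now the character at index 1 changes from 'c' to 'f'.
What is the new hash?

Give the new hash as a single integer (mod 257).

val('c') = 3, val('f') = 6
Position k = 1, exponent = n-1-k = 2
B^2 mod M = 5^2 mod 257 = 25
Delta = (6 - 3) * 25 mod 257 = 75
New hash = (97 + 75) mod 257 = 172

Answer: 172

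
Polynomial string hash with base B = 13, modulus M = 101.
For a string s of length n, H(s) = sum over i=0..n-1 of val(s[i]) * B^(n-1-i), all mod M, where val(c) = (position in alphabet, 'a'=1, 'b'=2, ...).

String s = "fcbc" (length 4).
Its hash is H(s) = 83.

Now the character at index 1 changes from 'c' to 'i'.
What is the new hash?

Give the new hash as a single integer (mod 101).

Answer: 87

Derivation:
val('c') = 3, val('i') = 9
Position k = 1, exponent = n-1-k = 2
B^2 mod M = 13^2 mod 101 = 68
Delta = (9 - 3) * 68 mod 101 = 4
New hash = (83 + 4) mod 101 = 87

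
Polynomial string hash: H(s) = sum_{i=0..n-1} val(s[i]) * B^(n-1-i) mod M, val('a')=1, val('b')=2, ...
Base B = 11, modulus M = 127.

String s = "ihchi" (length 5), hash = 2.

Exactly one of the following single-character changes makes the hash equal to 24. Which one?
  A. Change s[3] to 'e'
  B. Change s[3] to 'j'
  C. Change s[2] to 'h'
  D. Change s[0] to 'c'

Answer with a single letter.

Option A: s[3]='h'->'e', delta=(5-8)*11^1 mod 127 = 94, hash=2+94 mod 127 = 96
Option B: s[3]='h'->'j', delta=(10-8)*11^1 mod 127 = 22, hash=2+22 mod 127 = 24 <-- target
Option C: s[2]='c'->'h', delta=(8-3)*11^2 mod 127 = 97, hash=2+97 mod 127 = 99
Option D: s[0]='i'->'c', delta=(3-9)*11^4 mod 127 = 38, hash=2+38 mod 127 = 40

Answer: B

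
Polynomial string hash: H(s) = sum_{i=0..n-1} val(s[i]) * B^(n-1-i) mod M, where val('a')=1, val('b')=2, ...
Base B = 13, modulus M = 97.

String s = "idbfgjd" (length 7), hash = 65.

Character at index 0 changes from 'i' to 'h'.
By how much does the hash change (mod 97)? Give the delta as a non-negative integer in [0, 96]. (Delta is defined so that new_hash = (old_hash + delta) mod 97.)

Answer: 8

Derivation:
Delta formula: (val(new) - val(old)) * B^(n-1-k) mod M
  val('h') - val('i') = 8 - 9 = -1
  B^(n-1-k) = 13^6 mod 97 = 89
  Delta = -1 * 89 mod 97 = 8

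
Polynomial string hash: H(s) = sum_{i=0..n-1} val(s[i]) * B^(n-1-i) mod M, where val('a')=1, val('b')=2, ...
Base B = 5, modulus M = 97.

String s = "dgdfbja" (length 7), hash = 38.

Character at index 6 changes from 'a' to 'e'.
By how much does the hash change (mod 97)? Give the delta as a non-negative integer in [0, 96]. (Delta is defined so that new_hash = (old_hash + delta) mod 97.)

Answer: 4

Derivation:
Delta formula: (val(new) - val(old)) * B^(n-1-k) mod M
  val('e') - val('a') = 5 - 1 = 4
  B^(n-1-k) = 5^0 mod 97 = 1
  Delta = 4 * 1 mod 97 = 4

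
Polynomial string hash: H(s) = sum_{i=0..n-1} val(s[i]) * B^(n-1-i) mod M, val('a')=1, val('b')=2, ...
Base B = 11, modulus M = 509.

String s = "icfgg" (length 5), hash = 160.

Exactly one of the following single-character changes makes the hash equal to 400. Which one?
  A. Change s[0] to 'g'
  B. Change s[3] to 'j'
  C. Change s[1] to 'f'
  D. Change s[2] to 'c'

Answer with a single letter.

Answer: A

Derivation:
Option A: s[0]='i'->'g', delta=(7-9)*11^4 mod 509 = 240, hash=160+240 mod 509 = 400 <-- target
Option B: s[3]='g'->'j', delta=(10-7)*11^1 mod 509 = 33, hash=160+33 mod 509 = 193
Option C: s[1]='c'->'f', delta=(6-3)*11^3 mod 509 = 430, hash=160+430 mod 509 = 81
Option D: s[2]='f'->'c', delta=(3-6)*11^2 mod 509 = 146, hash=160+146 mod 509 = 306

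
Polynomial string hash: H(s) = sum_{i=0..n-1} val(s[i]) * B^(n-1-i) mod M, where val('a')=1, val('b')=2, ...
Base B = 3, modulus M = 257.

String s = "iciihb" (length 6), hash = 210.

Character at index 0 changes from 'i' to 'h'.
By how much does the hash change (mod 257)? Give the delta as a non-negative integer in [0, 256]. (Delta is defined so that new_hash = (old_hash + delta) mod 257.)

Delta formula: (val(new) - val(old)) * B^(n-1-k) mod M
  val('h') - val('i') = 8 - 9 = -1
  B^(n-1-k) = 3^5 mod 257 = 243
  Delta = -1 * 243 mod 257 = 14

Answer: 14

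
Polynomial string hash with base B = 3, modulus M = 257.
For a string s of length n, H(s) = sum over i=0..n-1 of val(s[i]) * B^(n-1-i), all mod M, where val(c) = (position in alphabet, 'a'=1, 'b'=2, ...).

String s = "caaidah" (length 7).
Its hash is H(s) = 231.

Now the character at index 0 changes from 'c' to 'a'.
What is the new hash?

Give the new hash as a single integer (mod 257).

val('c') = 3, val('a') = 1
Position k = 0, exponent = n-1-k = 6
B^6 mod M = 3^6 mod 257 = 215
Delta = (1 - 3) * 215 mod 257 = 84
New hash = (231 + 84) mod 257 = 58

Answer: 58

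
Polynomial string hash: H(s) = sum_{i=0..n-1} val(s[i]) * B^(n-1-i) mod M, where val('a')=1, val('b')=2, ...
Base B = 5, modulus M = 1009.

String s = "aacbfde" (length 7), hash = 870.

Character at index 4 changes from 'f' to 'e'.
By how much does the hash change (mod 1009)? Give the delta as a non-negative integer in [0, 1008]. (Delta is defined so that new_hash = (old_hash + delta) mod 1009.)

Delta formula: (val(new) - val(old)) * B^(n-1-k) mod M
  val('e') - val('f') = 5 - 6 = -1
  B^(n-1-k) = 5^2 mod 1009 = 25
  Delta = -1 * 25 mod 1009 = 984

Answer: 984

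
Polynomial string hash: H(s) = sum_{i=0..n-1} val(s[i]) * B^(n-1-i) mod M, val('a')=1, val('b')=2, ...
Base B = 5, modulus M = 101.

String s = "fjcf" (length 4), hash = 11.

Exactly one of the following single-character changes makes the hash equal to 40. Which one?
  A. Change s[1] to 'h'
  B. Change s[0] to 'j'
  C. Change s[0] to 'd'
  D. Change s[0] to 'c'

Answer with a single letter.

Answer: D

Derivation:
Option A: s[1]='j'->'h', delta=(8-10)*5^2 mod 101 = 51, hash=11+51 mod 101 = 62
Option B: s[0]='f'->'j', delta=(10-6)*5^3 mod 101 = 96, hash=11+96 mod 101 = 6
Option C: s[0]='f'->'d', delta=(4-6)*5^3 mod 101 = 53, hash=11+53 mod 101 = 64
Option D: s[0]='f'->'c', delta=(3-6)*5^3 mod 101 = 29, hash=11+29 mod 101 = 40 <-- target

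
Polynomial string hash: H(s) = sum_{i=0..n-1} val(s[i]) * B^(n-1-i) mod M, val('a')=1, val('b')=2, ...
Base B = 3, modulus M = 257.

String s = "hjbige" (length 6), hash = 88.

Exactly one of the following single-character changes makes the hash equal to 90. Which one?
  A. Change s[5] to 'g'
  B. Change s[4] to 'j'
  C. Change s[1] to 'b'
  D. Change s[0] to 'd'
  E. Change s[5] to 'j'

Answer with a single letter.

Answer: A

Derivation:
Option A: s[5]='e'->'g', delta=(7-5)*3^0 mod 257 = 2, hash=88+2 mod 257 = 90 <-- target
Option B: s[4]='g'->'j', delta=(10-7)*3^1 mod 257 = 9, hash=88+9 mod 257 = 97
Option C: s[1]='j'->'b', delta=(2-10)*3^4 mod 257 = 123, hash=88+123 mod 257 = 211
Option D: s[0]='h'->'d', delta=(4-8)*3^5 mod 257 = 56, hash=88+56 mod 257 = 144
Option E: s[5]='e'->'j', delta=(10-5)*3^0 mod 257 = 5, hash=88+5 mod 257 = 93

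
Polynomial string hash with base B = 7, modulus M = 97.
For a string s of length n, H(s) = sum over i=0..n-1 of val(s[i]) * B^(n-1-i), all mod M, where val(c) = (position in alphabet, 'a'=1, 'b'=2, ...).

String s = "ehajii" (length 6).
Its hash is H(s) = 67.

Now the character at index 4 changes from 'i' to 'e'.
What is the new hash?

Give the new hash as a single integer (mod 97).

Answer: 39

Derivation:
val('i') = 9, val('e') = 5
Position k = 4, exponent = n-1-k = 1
B^1 mod M = 7^1 mod 97 = 7
Delta = (5 - 9) * 7 mod 97 = 69
New hash = (67 + 69) mod 97 = 39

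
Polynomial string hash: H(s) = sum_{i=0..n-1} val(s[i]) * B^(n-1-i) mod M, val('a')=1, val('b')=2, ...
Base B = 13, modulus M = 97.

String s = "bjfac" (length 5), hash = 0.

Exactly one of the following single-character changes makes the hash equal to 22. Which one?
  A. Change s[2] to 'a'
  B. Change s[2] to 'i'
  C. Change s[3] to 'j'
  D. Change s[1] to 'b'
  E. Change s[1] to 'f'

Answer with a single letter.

Answer: B

Derivation:
Option A: s[2]='f'->'a', delta=(1-6)*13^2 mod 97 = 28, hash=0+28 mod 97 = 28
Option B: s[2]='f'->'i', delta=(9-6)*13^2 mod 97 = 22, hash=0+22 mod 97 = 22 <-- target
Option C: s[3]='a'->'j', delta=(10-1)*13^1 mod 97 = 20, hash=0+20 mod 97 = 20
Option D: s[1]='j'->'b', delta=(2-10)*13^3 mod 97 = 78, hash=0+78 mod 97 = 78
Option E: s[1]='j'->'f', delta=(6-10)*13^3 mod 97 = 39, hash=0+39 mod 97 = 39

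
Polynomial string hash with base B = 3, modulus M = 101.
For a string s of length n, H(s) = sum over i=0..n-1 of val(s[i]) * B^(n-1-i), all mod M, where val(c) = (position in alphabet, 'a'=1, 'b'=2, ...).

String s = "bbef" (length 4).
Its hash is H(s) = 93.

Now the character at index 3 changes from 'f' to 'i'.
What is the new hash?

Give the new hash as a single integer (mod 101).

Answer: 96

Derivation:
val('f') = 6, val('i') = 9
Position k = 3, exponent = n-1-k = 0
B^0 mod M = 3^0 mod 101 = 1
Delta = (9 - 6) * 1 mod 101 = 3
New hash = (93 + 3) mod 101 = 96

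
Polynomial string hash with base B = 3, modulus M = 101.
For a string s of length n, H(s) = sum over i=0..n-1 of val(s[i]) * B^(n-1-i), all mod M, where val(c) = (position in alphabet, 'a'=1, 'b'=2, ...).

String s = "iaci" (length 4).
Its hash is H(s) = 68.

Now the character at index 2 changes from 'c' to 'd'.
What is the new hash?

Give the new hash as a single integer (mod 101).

val('c') = 3, val('d') = 4
Position k = 2, exponent = n-1-k = 1
B^1 mod M = 3^1 mod 101 = 3
Delta = (4 - 3) * 3 mod 101 = 3
New hash = (68 + 3) mod 101 = 71

Answer: 71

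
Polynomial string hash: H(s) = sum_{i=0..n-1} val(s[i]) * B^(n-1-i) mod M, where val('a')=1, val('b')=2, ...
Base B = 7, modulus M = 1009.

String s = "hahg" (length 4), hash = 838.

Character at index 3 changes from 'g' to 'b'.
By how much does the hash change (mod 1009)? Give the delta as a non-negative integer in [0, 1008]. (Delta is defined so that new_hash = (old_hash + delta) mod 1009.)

Delta formula: (val(new) - val(old)) * B^(n-1-k) mod M
  val('b') - val('g') = 2 - 7 = -5
  B^(n-1-k) = 7^0 mod 1009 = 1
  Delta = -5 * 1 mod 1009 = 1004

Answer: 1004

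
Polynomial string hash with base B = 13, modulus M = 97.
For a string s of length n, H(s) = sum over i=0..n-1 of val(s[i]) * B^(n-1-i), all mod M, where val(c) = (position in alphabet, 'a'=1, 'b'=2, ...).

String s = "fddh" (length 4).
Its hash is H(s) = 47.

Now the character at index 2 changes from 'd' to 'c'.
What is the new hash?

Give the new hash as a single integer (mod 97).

val('d') = 4, val('c') = 3
Position k = 2, exponent = n-1-k = 1
B^1 mod M = 13^1 mod 97 = 13
Delta = (3 - 4) * 13 mod 97 = 84
New hash = (47 + 84) mod 97 = 34

Answer: 34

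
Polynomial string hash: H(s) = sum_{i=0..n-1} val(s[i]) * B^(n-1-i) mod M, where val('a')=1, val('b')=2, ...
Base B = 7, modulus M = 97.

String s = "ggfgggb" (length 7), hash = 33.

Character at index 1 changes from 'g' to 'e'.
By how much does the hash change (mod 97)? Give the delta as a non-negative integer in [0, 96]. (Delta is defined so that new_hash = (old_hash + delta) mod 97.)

Answer: 45

Derivation:
Delta formula: (val(new) - val(old)) * B^(n-1-k) mod M
  val('e') - val('g') = 5 - 7 = -2
  B^(n-1-k) = 7^5 mod 97 = 26
  Delta = -2 * 26 mod 97 = 45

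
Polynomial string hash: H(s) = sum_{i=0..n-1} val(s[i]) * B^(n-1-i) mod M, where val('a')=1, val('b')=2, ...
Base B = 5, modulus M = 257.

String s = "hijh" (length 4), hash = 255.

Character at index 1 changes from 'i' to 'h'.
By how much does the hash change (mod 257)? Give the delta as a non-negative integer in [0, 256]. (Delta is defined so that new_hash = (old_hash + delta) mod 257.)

Answer: 232

Derivation:
Delta formula: (val(new) - val(old)) * B^(n-1-k) mod M
  val('h') - val('i') = 8 - 9 = -1
  B^(n-1-k) = 5^2 mod 257 = 25
  Delta = -1 * 25 mod 257 = 232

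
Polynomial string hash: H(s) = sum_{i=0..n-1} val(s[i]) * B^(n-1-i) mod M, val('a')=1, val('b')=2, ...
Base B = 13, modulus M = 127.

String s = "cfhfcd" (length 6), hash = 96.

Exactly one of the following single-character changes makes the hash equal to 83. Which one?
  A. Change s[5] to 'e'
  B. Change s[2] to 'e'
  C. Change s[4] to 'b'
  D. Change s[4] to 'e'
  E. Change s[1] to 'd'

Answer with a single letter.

Answer: C

Derivation:
Option A: s[5]='d'->'e', delta=(5-4)*13^0 mod 127 = 1, hash=96+1 mod 127 = 97
Option B: s[2]='h'->'e', delta=(5-8)*13^3 mod 127 = 13, hash=96+13 mod 127 = 109
Option C: s[4]='c'->'b', delta=(2-3)*13^1 mod 127 = 114, hash=96+114 mod 127 = 83 <-- target
Option D: s[4]='c'->'e', delta=(5-3)*13^1 mod 127 = 26, hash=96+26 mod 127 = 122
Option E: s[1]='f'->'d', delta=(4-6)*13^4 mod 127 = 28, hash=96+28 mod 127 = 124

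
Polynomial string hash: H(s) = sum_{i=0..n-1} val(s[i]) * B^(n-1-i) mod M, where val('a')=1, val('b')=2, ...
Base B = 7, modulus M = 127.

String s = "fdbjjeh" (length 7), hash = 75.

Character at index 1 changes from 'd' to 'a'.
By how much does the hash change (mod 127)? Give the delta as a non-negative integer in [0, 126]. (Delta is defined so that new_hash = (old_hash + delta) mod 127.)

Delta formula: (val(new) - val(old)) * B^(n-1-k) mod M
  val('a') - val('d') = 1 - 4 = -3
  B^(n-1-k) = 7^5 mod 127 = 43
  Delta = -3 * 43 mod 127 = 125

Answer: 125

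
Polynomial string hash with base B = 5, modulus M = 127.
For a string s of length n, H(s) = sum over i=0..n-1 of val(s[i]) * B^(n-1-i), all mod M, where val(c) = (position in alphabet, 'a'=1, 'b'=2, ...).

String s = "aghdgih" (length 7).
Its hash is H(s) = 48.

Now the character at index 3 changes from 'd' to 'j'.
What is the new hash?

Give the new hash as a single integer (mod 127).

val('d') = 4, val('j') = 10
Position k = 3, exponent = n-1-k = 3
B^3 mod M = 5^3 mod 127 = 125
Delta = (10 - 4) * 125 mod 127 = 115
New hash = (48 + 115) mod 127 = 36

Answer: 36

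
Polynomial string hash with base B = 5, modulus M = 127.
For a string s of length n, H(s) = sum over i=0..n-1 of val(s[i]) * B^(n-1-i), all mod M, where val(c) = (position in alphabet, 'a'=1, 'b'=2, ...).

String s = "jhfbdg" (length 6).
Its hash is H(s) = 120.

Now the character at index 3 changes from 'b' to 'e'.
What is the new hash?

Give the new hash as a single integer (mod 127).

Answer: 68

Derivation:
val('b') = 2, val('e') = 5
Position k = 3, exponent = n-1-k = 2
B^2 mod M = 5^2 mod 127 = 25
Delta = (5 - 2) * 25 mod 127 = 75
New hash = (120 + 75) mod 127 = 68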